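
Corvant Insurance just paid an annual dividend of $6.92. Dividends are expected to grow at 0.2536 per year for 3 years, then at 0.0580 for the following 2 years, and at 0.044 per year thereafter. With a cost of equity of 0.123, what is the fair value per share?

$156.50

Three-stage DDM. Project D₁…D_5; terminal Gordon value at t=5 with g = 0.044; discount at r = 0.123.
D_1 = 8.6749
D_2 = 10.8749
D_3 = 13.6327
D_4 = 14.4234
D_5 = 15.2600
TV_5 = 15.9314/(0.123−0.044) = 201.6637
P₀ = Σ Dₜ/(1+r)ᵗ + TV_5/(1+r)^5 = 156.4956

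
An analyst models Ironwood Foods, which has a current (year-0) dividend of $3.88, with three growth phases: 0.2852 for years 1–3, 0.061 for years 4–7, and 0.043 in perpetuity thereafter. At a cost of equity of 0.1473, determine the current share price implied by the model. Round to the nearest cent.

$72.57

Three-stage DDM. Project D₁…D_7; terminal Gordon value at t=7 with g = 0.043; discount at r = 0.1473.
D_1 = 4.9866
D_2 = 6.4087
D_3 = 8.2365
D_4 = 8.7390
D_5 = 9.2720
D_6 = 9.8376
D_7 = 10.4377
TV_7 = 10.8865/(0.1473−0.043) = 104.3771
P₀ = Σ Dₜ/(1+r)ᵗ + TV_7/(1+r)^7 = 72.5699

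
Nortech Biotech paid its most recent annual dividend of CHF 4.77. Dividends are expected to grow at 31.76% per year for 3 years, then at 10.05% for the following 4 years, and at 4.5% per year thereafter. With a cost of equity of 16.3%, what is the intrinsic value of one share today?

Three-stage DDM. Project D₁…D_7; terminal Gordon value at t=7 with g = 0.045; discount at r = 0.163.
D_1 = 6.2850
D_2 = 8.2811
D_3 = 10.9111
D_4 = 12.0077
D_5 = 13.2145
D_6 = 14.5425
D_7 = 16.0040
TV_7 = 16.7242/(0.163−0.045) = 141.7306
P₀ = Σ Dₜ/(1+r)ᵗ + TV_7/(1+r)^7 = 91.9255

CHF 91.93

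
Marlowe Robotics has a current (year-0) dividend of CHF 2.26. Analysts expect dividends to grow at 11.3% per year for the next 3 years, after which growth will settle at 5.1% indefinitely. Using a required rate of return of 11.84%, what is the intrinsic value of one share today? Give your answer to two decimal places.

CHF 41.45

Two-stage DDM. Project D₁…D_3 at 0.113, terminal growth 0.051, discount at r = 0.1184.
D_1 = 2.5154
D_2 = 2.7996
D_3 = 3.1160
Terminal value at t=3: TV = D_4/(r−g) = 3.2749/(0.1184−0.051) = 48.5889
P₀ = 2.5154/(1+0.1184)^1 + 2.7996/(1+0.1184)^2 + 3.1160/(1+0.1184)^3 + 48.5889/(1+0.1184)^3 = 41.4480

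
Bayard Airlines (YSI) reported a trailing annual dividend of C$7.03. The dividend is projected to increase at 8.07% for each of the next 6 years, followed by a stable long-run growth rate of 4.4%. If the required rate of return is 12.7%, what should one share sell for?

Two-stage DDM. Project D₁…D_6 at 0.0807, terminal growth 0.044, discount at r = 0.127.
D_1 = 7.5973
D_2 = 8.2104
D_3 = 8.8730
D_4 = 9.5891
D_5 = 10.3629
D_6 = 11.1992
Terminal value at t=6: TV = D_7/(r−g) = 11.6919/(0.127−0.044) = 140.8668
P₀ = 7.5973/(1+0.127)^1 + 8.2104/(1+0.127)^2 + 8.8730/(1+0.127)^3 + 9.5891/(1+0.127)^4 + 10.3629/(1+0.127)^5 + 11.1992/(1+0.127)^6 + 140.8668/(1+0.127)^6 = 105.2624

C$105.26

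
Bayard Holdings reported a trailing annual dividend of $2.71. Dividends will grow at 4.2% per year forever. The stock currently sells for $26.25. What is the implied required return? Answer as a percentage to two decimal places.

14.96%

Rearranging the constant-growth DDM: r = D₁/P₀ + g.
D₁ = 2.71 × (1 + 0.042) = 2.8238.
r = 2.8238 / 26.25 + 0.042 = 0.10757 + 0.042 = 0.14957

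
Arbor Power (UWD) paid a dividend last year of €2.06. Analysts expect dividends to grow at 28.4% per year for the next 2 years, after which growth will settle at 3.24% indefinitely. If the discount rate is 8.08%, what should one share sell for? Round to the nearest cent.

€67.37

Two-stage DDM. Project D₁…D_2 at 0.284, terminal growth 0.0324, discount at r = 0.0808.
D_1 = 2.6450
D_2 = 3.3962
Terminal value at t=2: TV = D_3/(r−g) = 3.5063/(0.0808−0.0324) = 72.4436
P₀ = 2.6450/(1+0.0808)^1 + 3.3962/(1+0.0808)^2 + 72.4436/(1+0.0808)^2 = 67.3715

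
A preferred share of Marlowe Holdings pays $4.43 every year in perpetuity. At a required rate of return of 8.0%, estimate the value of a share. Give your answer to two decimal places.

$55.37

Zero-growth DDM (perpetuity): P₀ = D/r = 4.43 / 0.08 = 55.3750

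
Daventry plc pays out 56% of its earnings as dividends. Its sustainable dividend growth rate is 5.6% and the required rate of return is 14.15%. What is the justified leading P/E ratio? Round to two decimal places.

6.55

Justified leading P/E = b/(r−g) = 0.56/(0.1415−0.056) = 6.5497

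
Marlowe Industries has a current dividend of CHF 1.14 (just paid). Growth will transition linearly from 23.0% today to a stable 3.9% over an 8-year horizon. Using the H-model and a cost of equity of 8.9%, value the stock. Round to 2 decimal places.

H-model: P₀ = D₀[(1+g_L) + H(g_S−g_L)]/(r−g_L), with H = 8/2 = 4.
P₀ = 1.14 × [(1+0.039) + 4×(0.23−0.039)] / (0.089−0.039)
   = 1.14 × 1.8030 / 0.05 = 41.1084

CHF 41.11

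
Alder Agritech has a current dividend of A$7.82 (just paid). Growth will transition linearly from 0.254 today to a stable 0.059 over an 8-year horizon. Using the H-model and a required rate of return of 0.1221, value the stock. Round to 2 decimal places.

A$227.91

H-model: P₀ = D₀[(1+g_L) + H(g_S−g_L)]/(r−g_L), with H = 8/2 = 4.
P₀ = 7.82 × [(1+0.059) + 4×(0.254−0.059)] / (0.1221−0.059)
   = 7.82 × 1.8390 / 0.0631 = 227.9078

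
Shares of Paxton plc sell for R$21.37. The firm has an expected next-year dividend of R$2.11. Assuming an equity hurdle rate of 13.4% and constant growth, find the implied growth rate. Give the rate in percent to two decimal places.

From P₀ = D₁/(r − g), the implied growth is g = r − D₁/P₀.
g = 0.134 − 2.11/21.37 = 0.134 − 0.09874 = 0.03526

3.53%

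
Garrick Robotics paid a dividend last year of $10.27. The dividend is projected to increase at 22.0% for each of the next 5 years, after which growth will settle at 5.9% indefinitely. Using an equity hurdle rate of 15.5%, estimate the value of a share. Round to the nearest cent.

Two-stage DDM. Project D₁…D_5 at 0.22, terminal growth 0.059, discount at r = 0.155.
D_1 = 12.5294
D_2 = 15.2859
D_3 = 18.6488
D_4 = 22.7515
D_5 = 27.7568
Terminal value at t=5: TV = D_6/(r−g) = 29.3945/(0.155−0.059) = 306.1923
P₀ = 12.5294/(1+0.155)^1 + 15.2859/(1+0.155)^2 + 18.6488/(1+0.155)^3 + 22.7515/(1+0.155)^4 + 27.7568/(1+0.155)^5 + 306.1923/(1+0.155)^5 = 209.6631

$209.66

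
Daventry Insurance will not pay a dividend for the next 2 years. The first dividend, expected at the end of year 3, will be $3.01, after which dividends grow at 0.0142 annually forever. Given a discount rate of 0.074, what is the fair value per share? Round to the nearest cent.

Deferred-dividend DDM. At t=2 the remaining stream is a growing perpetuity with first payment D_3 = 3.01.
V_2 = D_3/(r−g) = 3.01/(0.074−0.0142) = 50.3344
P₀ = V_2/(1+r)^2 = 50.3344/(1+0.074)^2 = 43.6372

$43.64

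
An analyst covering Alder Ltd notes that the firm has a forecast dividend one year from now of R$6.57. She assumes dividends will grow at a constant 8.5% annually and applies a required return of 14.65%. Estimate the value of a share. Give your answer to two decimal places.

R$106.83

Gordon growth model: P₀ = D₁/(r − g), with D₁ = 6.57 given directly.
P₀ = 6.5700 / (0.1465 − 0.085) = 6.5700 / 0.0615 = 106.8293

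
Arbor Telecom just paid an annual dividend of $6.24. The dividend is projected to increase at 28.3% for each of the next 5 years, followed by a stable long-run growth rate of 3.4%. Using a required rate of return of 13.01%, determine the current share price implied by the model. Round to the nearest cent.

$173.02

Two-stage DDM. Project D₁…D_5 at 0.283, terminal growth 0.034, discount at r = 0.1301.
D_1 = 8.0059
D_2 = 10.2716
D_3 = 13.1785
D_4 = 16.9080
D_5 = 21.6929
Terminal value at t=5: TV = D_6/(r−g) = 22.4305/(0.1301−0.034) = 233.4076
P₀ = 8.0059/(1+0.1301)^1 + 10.2716/(1+0.1301)^2 + 13.1785/(1+0.1301)^3 + 16.9080/(1+0.1301)^4 + 21.6929/(1+0.1301)^5 + 233.4076/(1+0.1301)^5 = 173.0213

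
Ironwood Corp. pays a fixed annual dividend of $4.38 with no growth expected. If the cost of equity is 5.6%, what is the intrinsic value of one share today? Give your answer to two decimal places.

Zero-growth DDM (perpetuity): P₀ = D/r = 4.38 / 0.056 = 78.2143

$78.21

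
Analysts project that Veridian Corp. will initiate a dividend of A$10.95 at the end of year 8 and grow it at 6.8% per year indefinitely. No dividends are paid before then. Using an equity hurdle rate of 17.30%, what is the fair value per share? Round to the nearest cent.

A$34.13

Deferred-dividend DDM. At t=7 the remaining stream is a growing perpetuity with first payment D_8 = 10.95.
V_7 = D_8/(r−g) = 10.95/(0.173−0.068) = 104.2857
P₀ = V_7/(1+r)^7 = 104.2857/(1+0.173)^7 = 34.1302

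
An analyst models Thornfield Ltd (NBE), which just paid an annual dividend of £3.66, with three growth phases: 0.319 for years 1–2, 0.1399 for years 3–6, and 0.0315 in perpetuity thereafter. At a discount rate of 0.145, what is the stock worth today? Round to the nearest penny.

Three-stage DDM. Project D₁…D_6; terminal Gordon value at t=6 with g = 0.0315; discount at r = 0.145.
D_1 = 4.8275
D_2 = 6.3675
D_3 = 7.2583
D_4 = 8.2738
D_5 = 9.4313
D_6 = 10.7507
TV_6 = 11.0894/(0.145−0.0315) = 97.7037
P₀ = Σ Dₜ/(1+r)ᵗ + TV_6/(1+r)^6 = 71.6442

£71.64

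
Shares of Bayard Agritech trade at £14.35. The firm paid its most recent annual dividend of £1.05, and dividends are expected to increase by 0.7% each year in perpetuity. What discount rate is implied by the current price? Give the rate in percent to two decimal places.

Rearranging the constant-growth DDM: r = D₁/P₀ + g.
D₁ = 1.05 × (1 + 0.007) = 1.0574.
r = 1.0574 / 14.35 + 0.007 = 0.07368 + 0.007 = 0.08068

8.07%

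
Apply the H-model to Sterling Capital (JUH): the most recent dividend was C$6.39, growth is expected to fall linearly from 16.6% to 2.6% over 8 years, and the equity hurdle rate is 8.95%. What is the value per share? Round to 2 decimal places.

H-model: P₀ = D₀[(1+g_L) + H(g_S−g_L)]/(r−g_L), with H = 8/2 = 4.
P₀ = 6.39 × [(1+0.026) + 4×(0.166−0.026)] / (0.0895−0.026)
   = 6.39 × 1.5860 / 0.0635 = 159.5991

C$159.60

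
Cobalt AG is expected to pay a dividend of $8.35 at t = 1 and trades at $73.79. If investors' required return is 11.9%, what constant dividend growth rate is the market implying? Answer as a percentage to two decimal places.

From P₀ = D₁/(r − g), the implied growth is g = r − D₁/P₀.
g = 0.119 − 8.35/73.79 = 0.119 − 0.11316 = 0.00584

0.58%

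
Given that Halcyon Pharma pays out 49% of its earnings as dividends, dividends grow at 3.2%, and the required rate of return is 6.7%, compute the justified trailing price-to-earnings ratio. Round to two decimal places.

14.45

Justified trailing P/E = b(1+g)/(r−g) = 0.49×(1+0.032)/(0.067−0.032) = 14.4480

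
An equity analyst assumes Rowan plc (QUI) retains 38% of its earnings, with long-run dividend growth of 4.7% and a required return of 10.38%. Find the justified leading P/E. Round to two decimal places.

Payout ratio b = 1 − 0.38 = 0.62.
Justified leading P/E = b/(r−g) = 0.62/(0.1038−0.047) = 10.9155

10.92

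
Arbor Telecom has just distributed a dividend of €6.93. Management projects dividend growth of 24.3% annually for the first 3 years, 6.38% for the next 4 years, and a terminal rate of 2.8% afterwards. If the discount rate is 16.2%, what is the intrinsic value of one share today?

Three-stage DDM. Project D₁…D_7; terminal Gordon value at t=7 with g = 0.028; discount at r = 0.162.
D_1 = 8.6140
D_2 = 10.7072
D_3 = 13.3090
D_4 = 14.1582
D_5 = 15.0614
D_6 = 16.0224
D_7 = 17.0446
TV_7 = 17.5218/(0.162−0.028) = 130.7600
P₀ = Σ Dₜ/(1+r)ᵗ + TV_7/(1+r)^7 = 96.8801

€96.88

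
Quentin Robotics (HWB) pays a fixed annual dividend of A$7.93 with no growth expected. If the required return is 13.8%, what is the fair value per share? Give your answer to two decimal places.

A$57.46

Zero-growth DDM (perpetuity): P₀ = D/r = 7.93 / 0.138 = 57.4638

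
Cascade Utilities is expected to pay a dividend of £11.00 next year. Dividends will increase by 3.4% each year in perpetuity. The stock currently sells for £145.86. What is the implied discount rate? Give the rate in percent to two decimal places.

Rearranging the constant-growth DDM: r = D₁/P₀ + g.
r = 11.0000 / 145.86 + 0.034 = 0.07541 + 0.034 = 0.10941

10.94%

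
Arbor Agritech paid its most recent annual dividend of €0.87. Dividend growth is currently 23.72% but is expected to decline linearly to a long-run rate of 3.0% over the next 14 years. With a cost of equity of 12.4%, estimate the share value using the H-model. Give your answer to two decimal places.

€22.96

H-model: P₀ = D₀[(1+g_L) + H(g_S−g_L)]/(r−g_L), with H = 14/2 = 7.
P₀ = 0.87 × [(1+0.03) + 7×(0.2372−0.03)] / (0.124−0.03)
   = 0.87 × 2.4804 / 0.094 = 22.9569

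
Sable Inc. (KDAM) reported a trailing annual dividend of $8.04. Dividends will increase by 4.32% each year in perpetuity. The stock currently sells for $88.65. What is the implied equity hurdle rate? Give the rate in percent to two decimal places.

13.78%

Rearranging the constant-growth DDM: r = D₁/P₀ + g.
D₁ = 8.04 × (1 + 0.0432) = 8.3873.
r = 8.3873 / 88.65 + 0.0432 = 0.09461 + 0.0432 = 0.13781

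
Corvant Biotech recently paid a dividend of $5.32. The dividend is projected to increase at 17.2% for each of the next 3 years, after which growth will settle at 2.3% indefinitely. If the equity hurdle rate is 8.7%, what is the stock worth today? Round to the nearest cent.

$125.18

Two-stage DDM. Project D₁…D_3 at 0.172, terminal growth 0.023, discount at r = 0.087.
D_1 = 6.2350
D_2 = 7.3075
D_3 = 8.5644
Terminal value at t=3: TV = D_4/(r−g) = 8.7613/(0.087−0.023) = 136.8958
P₀ = 6.2350/(1+0.087)^1 + 7.3075/(1+0.087)^2 + 8.5644/(1+0.087)^3 + 136.8958/(1+0.087)^3 = 125.1750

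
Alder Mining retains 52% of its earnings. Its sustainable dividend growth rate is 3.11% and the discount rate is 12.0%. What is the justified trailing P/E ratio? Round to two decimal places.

5.57

Payout ratio b = 1 − 0.52 = 0.48.
Justified trailing P/E = b(1+g)/(r−g) = 0.48×(1+0.0311)/(0.12−0.0311) = 5.5672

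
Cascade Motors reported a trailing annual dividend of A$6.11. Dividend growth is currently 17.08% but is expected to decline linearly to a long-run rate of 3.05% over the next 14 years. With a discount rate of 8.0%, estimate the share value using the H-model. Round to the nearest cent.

H-model: P₀ = D₀[(1+g_L) + H(g_S−g_L)]/(r−g_L), with H = 14/2 = 7.
P₀ = 6.11 × [(1+0.0305) + 7×(0.1708−0.0305)] / (0.08−0.0305)
   = 6.11 × 2.0126 / 0.0495 = 248.4240

A$248.42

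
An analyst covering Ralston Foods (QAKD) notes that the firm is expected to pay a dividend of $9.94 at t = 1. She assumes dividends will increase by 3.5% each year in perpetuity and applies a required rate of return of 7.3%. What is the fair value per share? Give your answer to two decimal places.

$261.58

Gordon growth model: P₀ = D₁/(r − g), with D₁ = 9.94 given directly.
P₀ = 9.9400 / (0.073 − 0.035) = 9.9400 / 0.038 = 261.5789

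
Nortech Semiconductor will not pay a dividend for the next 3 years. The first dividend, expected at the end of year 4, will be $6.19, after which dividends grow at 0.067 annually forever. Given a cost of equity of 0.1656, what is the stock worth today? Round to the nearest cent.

Deferred-dividend DDM. At t=3 the remaining stream is a growing perpetuity with first payment D_4 = 6.19.
V_3 = D_4/(r−g) = 6.19/(0.1656−0.067) = 62.7789
P₀ = V_3/(1+r)^3 = 62.7789/(1+0.1656)^3 = 39.6429

$39.64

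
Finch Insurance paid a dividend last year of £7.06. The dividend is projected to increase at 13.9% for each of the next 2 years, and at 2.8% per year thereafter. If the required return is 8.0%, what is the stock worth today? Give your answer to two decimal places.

£170.53

Two-stage DDM. Project D₁…D_2 at 0.139, terminal growth 0.028, discount at r = 0.08.
D_1 = 8.0413
D_2 = 9.1591
Terminal value at t=2: TV = D_3/(r−g) = 9.4155/(0.08−0.028) = 181.0681
P₀ = 8.0413/(1+0.08)^1 + 9.1591/(1+0.08)^2 + 181.0681/(1+0.08)^2 = 170.5348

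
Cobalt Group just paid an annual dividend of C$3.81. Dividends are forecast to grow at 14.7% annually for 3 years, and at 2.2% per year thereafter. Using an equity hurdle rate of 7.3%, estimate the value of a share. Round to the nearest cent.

Two-stage DDM. Project D₁…D_3 at 0.147, terminal growth 0.022, discount at r = 0.073.
D_1 = 4.3701
D_2 = 5.0125
D_3 = 5.7493
Terminal value at t=3: TV = D_4/(r−g) = 5.8758/(0.073−0.022) = 115.2115
P₀ = 4.3701/(1+0.073)^1 + 5.0125/(1+0.073)^2 + 5.7493/(1+0.073)^3 + 115.2115/(1+0.073)^3 = 106.3406

C$106.34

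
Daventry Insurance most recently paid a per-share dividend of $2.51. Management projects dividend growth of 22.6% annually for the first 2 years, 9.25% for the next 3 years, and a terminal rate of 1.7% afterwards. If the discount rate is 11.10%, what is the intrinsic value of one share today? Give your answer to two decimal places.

Three-stage DDM. Project D₁…D_5; terminal Gordon value at t=5 with g = 0.017; discount at r = 0.111.
D_1 = 3.0773
D_2 = 3.7727
D_3 = 4.1217
D_4 = 4.5030
D_5 = 4.9195
TV_5 = 5.0031/(0.111−0.017) = 53.2246
P₀ = Σ Dₜ/(1+r)ᵗ + TV_5/(1+r)^5 = 46.1382

$46.14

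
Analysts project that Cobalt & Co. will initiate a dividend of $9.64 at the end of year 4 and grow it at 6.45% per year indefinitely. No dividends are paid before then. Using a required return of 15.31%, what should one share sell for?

Deferred-dividend DDM. At t=3 the remaining stream is a growing perpetuity with first payment D_4 = 9.64.
V_3 = D_4/(r−g) = 9.64/(0.1531−0.0645) = 108.8036
P₀ = V_3/(1+r)^3 = 108.8036/(1+0.1531)^3 = 70.9647

$70.96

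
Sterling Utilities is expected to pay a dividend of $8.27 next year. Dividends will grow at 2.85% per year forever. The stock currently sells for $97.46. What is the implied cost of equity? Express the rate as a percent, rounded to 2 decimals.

Rearranging the constant-growth DDM: r = D₁/P₀ + g.
r = 8.2700 / 97.46 + 0.0285 = 0.08486 + 0.0285 = 0.11336

11.34%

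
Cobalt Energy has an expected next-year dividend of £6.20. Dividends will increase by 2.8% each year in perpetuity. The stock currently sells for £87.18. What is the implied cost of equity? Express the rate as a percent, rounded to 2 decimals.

9.91%

Rearranging the constant-growth DDM: r = D₁/P₀ + g.
r = 6.2000 / 87.18 + 0.028 = 0.07112 + 0.028 = 0.09912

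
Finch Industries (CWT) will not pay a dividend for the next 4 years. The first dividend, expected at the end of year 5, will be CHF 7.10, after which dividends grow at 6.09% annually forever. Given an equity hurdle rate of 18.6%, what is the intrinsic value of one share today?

CHF 28.69

Deferred-dividend DDM. At t=4 the remaining stream is a growing perpetuity with first payment D_5 = 7.10.
V_4 = D_5/(r−g) = 7.10/(0.186−0.0609) = 56.7546
P₀ = V_4/(1+r)^4 = 56.7546/(1+0.186)^4 = 28.6855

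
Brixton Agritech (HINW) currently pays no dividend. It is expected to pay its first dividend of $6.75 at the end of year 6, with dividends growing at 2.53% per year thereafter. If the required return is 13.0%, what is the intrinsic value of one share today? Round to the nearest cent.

Deferred-dividend DDM. At t=5 the remaining stream is a growing perpetuity with first payment D_6 = 6.75.
V_5 = D_6/(r−g) = 6.75/(0.13−0.0253) = 64.4699
P₀ = V_5/(1+r)^5 = 64.4699/(1+0.13)^5 = 34.9917

$34.99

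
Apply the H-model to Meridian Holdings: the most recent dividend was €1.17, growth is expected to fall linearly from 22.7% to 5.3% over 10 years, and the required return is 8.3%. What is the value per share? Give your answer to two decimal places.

€75.00

H-model: P₀ = D₀[(1+g_L) + H(g_S−g_L)]/(r−g_L), with H = 10/2 = 5.
P₀ = 1.17 × [(1+0.053) + 5×(0.227−0.053)] / (0.083−0.053)
   = 1.17 × 1.9230 / 0.03 = 74.9970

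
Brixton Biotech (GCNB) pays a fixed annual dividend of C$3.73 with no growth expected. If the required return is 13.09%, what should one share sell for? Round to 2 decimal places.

Zero-growth DDM (perpetuity): P₀ = D/r = 3.73 / 0.1309 = 28.4950

C$28.50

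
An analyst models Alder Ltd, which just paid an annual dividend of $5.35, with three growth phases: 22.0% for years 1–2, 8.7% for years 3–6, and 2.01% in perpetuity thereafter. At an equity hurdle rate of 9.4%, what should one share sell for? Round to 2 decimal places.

Three-stage DDM. Project D₁…D_6; terminal Gordon value at t=6 with g = 0.0201; discount at r = 0.094.
D_1 = 6.5270
D_2 = 7.9629
D_3 = 8.6557
D_4 = 9.4088
D_5 = 10.2273
D_6 = 11.1171
TV_6 = 11.3406/(0.094−0.0201) = 153.4581
P₀ = Σ Dₜ/(1+r)ᵗ + TV_6/(1+r)^6 = 128.3228

$128.32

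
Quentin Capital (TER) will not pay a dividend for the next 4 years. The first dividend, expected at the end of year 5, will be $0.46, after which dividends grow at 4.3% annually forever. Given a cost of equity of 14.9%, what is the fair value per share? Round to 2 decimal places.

Deferred-dividend DDM. At t=4 the remaining stream is a growing perpetuity with first payment D_5 = 0.46.
V_4 = D_5/(r−g) = 0.46/(0.149−0.043) = 4.3396
P₀ = V_4/(1+r)^4 = 4.3396/(1+0.149)^4 = 2.4898

$2.49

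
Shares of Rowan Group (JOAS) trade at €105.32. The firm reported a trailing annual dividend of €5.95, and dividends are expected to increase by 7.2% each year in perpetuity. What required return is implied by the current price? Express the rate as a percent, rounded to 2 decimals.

13.26%

Rearranging the constant-growth DDM: r = D₁/P₀ + g.
D₁ = 5.95 × (1 + 0.072) = 6.3784.
r = 6.3784 / 105.32 + 0.072 = 0.06056 + 0.072 = 0.13256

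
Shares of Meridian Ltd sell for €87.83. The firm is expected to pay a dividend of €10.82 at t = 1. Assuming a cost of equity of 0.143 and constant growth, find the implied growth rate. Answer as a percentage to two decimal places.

1.98%

From P₀ = D₁/(r − g), the implied growth is g = r − D₁/P₀.
g = 0.143 − 10.82/87.83 = 0.143 − 0.12319 = 0.01981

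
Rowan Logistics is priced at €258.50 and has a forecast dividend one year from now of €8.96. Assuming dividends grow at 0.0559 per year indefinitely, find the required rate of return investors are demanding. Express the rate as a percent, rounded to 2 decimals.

9.06%

Rearranging the constant-growth DDM: r = D₁/P₀ + g.
r = 8.9600 / 258.50 + 0.0559 = 0.03466 + 0.0559 = 0.09056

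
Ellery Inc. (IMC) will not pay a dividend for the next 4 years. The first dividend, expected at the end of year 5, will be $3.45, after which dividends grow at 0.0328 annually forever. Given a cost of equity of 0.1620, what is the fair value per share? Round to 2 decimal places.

$14.65

Deferred-dividend DDM. At t=4 the remaining stream is a growing perpetuity with first payment D_5 = 3.45.
V_4 = D_5/(r−g) = 3.45/(0.162−0.0328) = 26.7028
P₀ = V_4/(1+r)^4 = 26.7028/(1+0.162)^4 = 14.6464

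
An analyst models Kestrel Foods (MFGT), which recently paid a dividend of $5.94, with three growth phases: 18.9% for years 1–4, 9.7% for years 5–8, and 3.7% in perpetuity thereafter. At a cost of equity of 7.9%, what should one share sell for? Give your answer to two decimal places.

Three-stage DDM. Project D₁…D_8; terminal Gordon value at t=8 with g = 0.037; discount at r = 0.079.
D_1 = 7.0627
D_2 = 8.3975
D_3 = 9.9846
D_4 = 11.8717
D_5 = 13.0233
D_6 = 14.2865
D_7 = 15.6723
D_8 = 17.1926
TV_8 = 17.8287/(0.079−0.037) = 424.4923
P₀ = Σ Dₜ/(1+r)ᵗ + TV_8/(1+r)^8 = 298.0305

$298.03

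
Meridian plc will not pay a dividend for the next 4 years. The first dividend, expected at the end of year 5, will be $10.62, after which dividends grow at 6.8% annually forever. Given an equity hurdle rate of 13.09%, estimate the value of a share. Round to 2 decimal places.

Deferred-dividend DDM. At t=4 the remaining stream is a growing perpetuity with first payment D_5 = 10.62.
V_4 = D_5/(r−g) = 10.62/(0.1309−0.068) = 168.8394
P₀ = V_4/(1+r)^4 = 168.8394/(1+0.1309)^4 = 103.2231

$103.22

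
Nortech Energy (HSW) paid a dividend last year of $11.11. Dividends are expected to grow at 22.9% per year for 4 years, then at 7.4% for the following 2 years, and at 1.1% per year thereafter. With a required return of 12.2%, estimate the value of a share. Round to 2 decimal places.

Three-stage DDM. Project D₁…D_6; terminal Gordon value at t=6 with g = 0.011; discount at r = 0.122.
D_1 = 13.6542
D_2 = 16.7810
D_3 = 20.6238
D_4 = 25.3467
D_5 = 27.2224
D_6 = 29.2368
TV_6 = 29.5584/(0.122−0.011) = 266.2921
P₀ = Σ Dₜ/(1+r)ᵗ + TV_6/(1+r)^6 = 219.5341

$219.53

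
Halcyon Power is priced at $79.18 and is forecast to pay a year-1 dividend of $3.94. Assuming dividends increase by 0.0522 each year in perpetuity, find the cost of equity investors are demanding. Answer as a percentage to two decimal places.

10.20%

Rearranging the constant-growth DDM: r = D₁/P₀ + g.
r = 3.9400 / 79.18 + 0.0522 = 0.04976 + 0.0522 = 0.10196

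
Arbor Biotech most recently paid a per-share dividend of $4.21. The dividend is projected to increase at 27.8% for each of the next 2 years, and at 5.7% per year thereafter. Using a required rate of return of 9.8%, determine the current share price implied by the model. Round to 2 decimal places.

Two-stage DDM. Project D₁…D_2 at 0.278, terminal growth 0.057, discount at r = 0.098.
D_1 = 5.3804
D_2 = 6.8761
Terminal value at t=2: TV = D_3/(r−g) = 7.2681/(0.098−0.057) = 177.2699
P₀ = 5.3804/(1+0.098)^1 + 6.8761/(1+0.098)^2 + 177.2699/(1+0.098)^2 = 157.6419

$157.64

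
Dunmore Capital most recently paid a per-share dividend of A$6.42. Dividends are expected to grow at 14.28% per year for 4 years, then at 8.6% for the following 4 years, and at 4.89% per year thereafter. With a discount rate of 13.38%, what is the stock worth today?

A$118.93

Three-stage DDM. Project D₁…D_8; terminal Gordon value at t=8 with g = 0.0489; discount at r = 0.1338.
D_1 = 7.3368
D_2 = 8.3845
D_3 = 9.5818
D_4 = 10.9500
D_5 = 11.8918
D_6 = 12.9144
D_7 = 14.0251
D_8 = 15.2312
TV_8 = 15.9760/(0.1338−0.0489) = 188.1749
P₀ = Σ Dₜ/(1+r)ᵗ + TV_8/(1+r)^8 = 118.9286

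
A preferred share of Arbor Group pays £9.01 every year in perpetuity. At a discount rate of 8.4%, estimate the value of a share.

£107.26

Zero-growth DDM (perpetuity): P₀ = D/r = 9.01 / 0.084 = 107.2619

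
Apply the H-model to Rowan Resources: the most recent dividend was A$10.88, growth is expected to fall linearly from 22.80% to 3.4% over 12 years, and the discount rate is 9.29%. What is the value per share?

A$406.01

H-model: P₀ = D₀[(1+g_L) + H(g_S−g_L)]/(r−g_L), with H = 12/2 = 6.
P₀ = 10.88 × [(1+0.034) + 6×(0.228−0.034)] / (0.0929−0.034)
   = 10.88 × 2.1980 / 0.0589 = 406.0143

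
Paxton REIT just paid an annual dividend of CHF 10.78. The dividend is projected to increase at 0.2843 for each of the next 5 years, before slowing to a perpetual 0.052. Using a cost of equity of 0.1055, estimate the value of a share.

Two-stage DDM. Project D₁…D_5 at 0.2843, terminal growth 0.052, discount at r = 0.1055.
D_1 = 13.8448
D_2 = 17.7808
D_3 = 22.8359
D_4 = 29.3282
D_5 = 37.6661
Terminal value at t=5: TV = D_6/(r−g) = 39.6248/(0.1055−0.052) = 740.6502
P₀ = 13.8448/(1+0.1055)^1 + 17.7808/(1+0.1055)^2 + 22.8359/(1+0.1055)^3 + 29.3282/(1+0.1055)^4 + 37.6661/(1+0.1055)^5 + 740.6502/(1+0.1055)^5 = 534.9811

CHF 534.98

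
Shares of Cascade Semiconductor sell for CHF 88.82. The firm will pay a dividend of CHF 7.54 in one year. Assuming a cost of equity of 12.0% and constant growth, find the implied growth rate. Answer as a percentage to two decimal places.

3.51%

From P₀ = D₁/(r − g), the implied growth is g = r − D₁/P₀.
g = 0.12 − 7.54/88.82 = 0.12 − 0.08489 = 0.03511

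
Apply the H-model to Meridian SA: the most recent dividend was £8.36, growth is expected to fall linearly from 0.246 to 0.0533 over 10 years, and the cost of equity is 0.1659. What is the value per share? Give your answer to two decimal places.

£149.74

H-model: P₀ = D₀[(1+g_L) + H(g_S−g_L)]/(r−g_L), with H = 10/2 = 5.
P₀ = 8.36 × [(1+0.0533) + 5×(0.246−0.0533)] / (0.1659−0.0533)
   = 8.36 × 2.0168 / 0.1126 = 149.7375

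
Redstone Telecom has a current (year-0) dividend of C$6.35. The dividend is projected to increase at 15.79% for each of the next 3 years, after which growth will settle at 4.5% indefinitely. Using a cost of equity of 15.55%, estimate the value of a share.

C$79.56

Two-stage DDM. Project D₁…D_3 at 0.1579, terminal growth 0.045, discount at r = 0.1555.
D_1 = 7.3527
D_2 = 8.5137
D_3 = 9.8580
Terminal value at t=3: TV = D_4/(r−g) = 10.3016/(0.1555−0.045) = 93.2268
P₀ = 7.3527/(1+0.1555)^1 + 8.5137/(1+0.1555)^2 + 9.8580/(1+0.1555)^3 + 93.2268/(1+0.1555)^3 = 79.5562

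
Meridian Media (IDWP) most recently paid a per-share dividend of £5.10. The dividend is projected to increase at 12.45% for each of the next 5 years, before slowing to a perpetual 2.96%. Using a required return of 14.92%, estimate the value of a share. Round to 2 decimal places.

£63.29

Two-stage DDM. Project D₁…D_5 at 0.1245, terminal growth 0.0296, discount at r = 0.1492.
D_1 = 5.7349
D_2 = 6.4490
D_3 = 7.2518
D_4 = 8.1547
D_5 = 9.1700
Terminal value at t=5: TV = D_6/(r−g) = 9.4414/(0.1492−0.0296) = 78.9414
P₀ = 5.7349/(1+0.1492)^1 + 6.4490/(1+0.1492)^2 + 7.2518/(1+0.1492)^3 + 8.1547/(1+0.1492)^4 + 9.1700/(1+0.1492)^5 + 78.9414/(1+0.1492)^5 = 63.2868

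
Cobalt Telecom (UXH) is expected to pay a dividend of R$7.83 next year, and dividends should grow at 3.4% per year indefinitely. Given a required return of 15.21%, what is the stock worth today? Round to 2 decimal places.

Gordon growth model: P₀ = D₁/(r − g), with D₁ = 7.83 given directly.
P₀ = 7.8300 / (0.1521 − 0.034) = 7.8300 / 0.1181 = 66.2997

R$66.30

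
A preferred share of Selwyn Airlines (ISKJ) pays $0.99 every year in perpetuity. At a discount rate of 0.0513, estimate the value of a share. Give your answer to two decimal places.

Zero-growth DDM (perpetuity): P₀ = D/r = 0.99 / 0.0513 = 19.2982

$19.30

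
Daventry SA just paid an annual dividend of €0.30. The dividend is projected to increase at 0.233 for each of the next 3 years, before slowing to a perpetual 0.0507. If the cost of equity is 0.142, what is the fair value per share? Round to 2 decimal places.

Two-stage DDM. Project D₁…D_3 at 0.233, terminal growth 0.0507, discount at r = 0.142.
D_1 = 0.3699
D_2 = 0.4561
D_3 = 0.5624
Terminal value at t=3: TV = D_4/(r−g) = 0.5909/(0.142−0.0507) = 6.4717
P₀ = 0.3699/(1+0.142)^1 + 0.4561/(1+0.142)^2 + 0.5624/(1+0.142)^3 + 6.4717/(1+0.142)^3 = 5.3965

€5.40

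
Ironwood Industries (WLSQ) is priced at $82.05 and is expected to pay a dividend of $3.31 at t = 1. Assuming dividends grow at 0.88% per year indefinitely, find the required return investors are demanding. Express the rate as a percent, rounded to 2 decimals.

Rearranging the constant-growth DDM: r = D₁/P₀ + g.
r = 3.3100 / 82.05 + 0.0088 = 0.04034 + 0.0088 = 0.04914

4.91%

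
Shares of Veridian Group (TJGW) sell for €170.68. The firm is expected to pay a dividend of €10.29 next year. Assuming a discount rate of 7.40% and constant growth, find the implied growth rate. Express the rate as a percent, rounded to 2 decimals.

1.37%

From P₀ = D₁/(r − g), the implied growth is g = r − D₁/P₀.
g = 0.074 − 10.29/170.68 = 0.074 − 0.06029 = 0.01371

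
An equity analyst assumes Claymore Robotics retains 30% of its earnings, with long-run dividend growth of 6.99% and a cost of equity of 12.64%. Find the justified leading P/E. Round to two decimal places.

12.39

Payout ratio b = 1 − 0.30 = 0.70.
Justified leading P/E = b/(r−g) = 0.70/(0.1264−0.0699) = 12.3894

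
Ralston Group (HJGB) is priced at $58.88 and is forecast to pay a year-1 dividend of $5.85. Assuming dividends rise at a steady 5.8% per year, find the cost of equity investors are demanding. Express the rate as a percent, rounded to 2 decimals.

15.74%

Rearranging the constant-growth DDM: r = D₁/P₀ + g.
r = 5.8500 / 58.88 + 0.058 = 0.09935 + 0.058 = 0.15735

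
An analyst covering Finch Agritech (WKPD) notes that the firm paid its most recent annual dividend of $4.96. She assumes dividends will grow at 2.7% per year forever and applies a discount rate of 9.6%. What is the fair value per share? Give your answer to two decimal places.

$73.82

Gordon growth model: P₀ = D₁/(r − g). D₁ = 4.96 × (1 + 0.027) = 5.0939.
P₀ = 5.0939 / (0.096 − 0.027) = 5.0939 / 0.069 = 73.8249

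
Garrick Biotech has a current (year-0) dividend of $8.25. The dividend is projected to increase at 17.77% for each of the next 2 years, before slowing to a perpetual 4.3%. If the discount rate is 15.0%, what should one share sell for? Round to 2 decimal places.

Two-stage DDM. Project D₁…D_2 at 0.1777, terminal growth 0.043, discount at r = 0.15.
D_1 = 9.7160
D_2 = 11.4426
Terminal value at t=2: TV = D_3/(r−g) = 11.9346/(0.15−0.043) = 111.5383
P₀ = 9.7160/(1+0.15)^1 + 11.4426/(1+0.15)^2 + 111.5383/(1+0.15)^2 = 101.4399

$101.44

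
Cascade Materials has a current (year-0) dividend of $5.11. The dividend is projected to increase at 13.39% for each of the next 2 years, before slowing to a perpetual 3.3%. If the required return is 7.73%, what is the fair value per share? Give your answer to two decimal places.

$143.05

Two-stage DDM. Project D₁…D_2 at 0.1339, terminal growth 0.033, discount at r = 0.0773.
D_1 = 5.7942
D_2 = 6.5701
Terminal value at t=2: TV = D_3/(r−g) = 6.7869/(0.0773−0.033) = 153.2029
P₀ = 5.7942/(1+0.0773)^1 + 6.5701/(1+0.0773)^2 + 153.2029/(1+0.0773)^2 = 143.0455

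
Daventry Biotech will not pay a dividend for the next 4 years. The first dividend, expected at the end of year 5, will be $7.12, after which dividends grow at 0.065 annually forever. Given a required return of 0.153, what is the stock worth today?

$45.78

Deferred-dividend DDM. At t=4 the remaining stream is a growing perpetuity with first payment D_5 = 7.12.
V_4 = D_5/(r−g) = 7.12/(0.153−0.065) = 80.9091
P₀ = V_4/(1+r)^4 = 80.9091/(1+0.153)^4 = 45.7805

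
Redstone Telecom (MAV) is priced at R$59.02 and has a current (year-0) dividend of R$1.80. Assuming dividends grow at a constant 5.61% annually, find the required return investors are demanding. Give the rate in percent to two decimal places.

Rearranging the constant-growth DDM: r = D₁/P₀ + g.
D₁ = 1.80 × (1 + 0.0561) = 1.9010.
r = 1.9010 / 59.02 + 0.0561 = 0.03221 + 0.0561 = 0.08831

8.83%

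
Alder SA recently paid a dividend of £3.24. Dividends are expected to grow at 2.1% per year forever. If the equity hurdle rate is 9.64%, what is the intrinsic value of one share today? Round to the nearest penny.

Gordon growth model: P₀ = D₁/(r − g). D₁ = 3.24 × (1 + 0.021) = 3.3080.
P₀ = 3.3080 / (0.0964 − 0.021) = 3.3080 / 0.0754 = 43.8732

£43.87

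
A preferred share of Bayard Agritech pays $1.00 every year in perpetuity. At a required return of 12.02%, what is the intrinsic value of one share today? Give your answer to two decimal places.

$8.32

Zero-growth DDM (perpetuity): P₀ = D/r = 1.00 / 0.1202 = 8.3195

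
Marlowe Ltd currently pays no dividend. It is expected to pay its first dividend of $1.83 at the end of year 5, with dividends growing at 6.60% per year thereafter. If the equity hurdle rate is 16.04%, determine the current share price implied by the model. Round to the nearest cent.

$10.69

Deferred-dividend DDM. At t=4 the remaining stream is a growing perpetuity with first payment D_5 = 1.83.
V_4 = D_5/(r−g) = 1.83/(0.1604−0.066) = 19.3856
P₀ = V_4/(1+r)^4 = 19.3856/(1+0.1604)^4 = 10.6917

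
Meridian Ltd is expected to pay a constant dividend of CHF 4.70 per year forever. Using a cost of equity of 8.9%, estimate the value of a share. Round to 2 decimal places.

CHF 52.81

Zero-growth DDM (perpetuity): P₀ = D/r = 4.70 / 0.089 = 52.8090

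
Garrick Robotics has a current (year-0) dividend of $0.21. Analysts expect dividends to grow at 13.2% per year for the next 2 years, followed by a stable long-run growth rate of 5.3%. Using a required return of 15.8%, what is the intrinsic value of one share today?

$2.42

Two-stage DDM. Project D₁…D_2 at 0.132, terminal growth 0.053, discount at r = 0.158.
D_1 = 0.2377
D_2 = 0.2691
Terminal value at t=2: TV = D_3/(r−g) = 0.2834/(0.158−0.053) = 2.6987
P₀ = 0.2377/(1+0.158)^1 + 0.2691/(1+0.158)^2 + 2.6987/(1+0.158)^2 = 2.4185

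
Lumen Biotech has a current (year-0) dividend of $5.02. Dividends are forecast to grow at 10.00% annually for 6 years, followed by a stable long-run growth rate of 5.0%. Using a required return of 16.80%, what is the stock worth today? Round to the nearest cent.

Two-stage DDM. Project D₁…D_6 at 0.1, terminal growth 0.05, discount at r = 0.168.
D_1 = 5.5220
D_2 = 6.0742
D_3 = 6.6816
D_4 = 7.3498
D_5 = 8.0848
D_6 = 8.8932
Terminal value at t=6: TV = D_7/(r−g) = 9.3379/(0.168−0.05) = 79.1347
P₀ = 5.5220/(1+0.168)^1 + 6.0742/(1+0.168)^2 + 6.6816/(1+0.168)^3 + 7.3498/(1+0.168)^4 + 8.0848/(1+0.168)^5 + 8.8932/(1+0.168)^6 + 79.1347/(1+0.168)^6 = 55.7127

$55.71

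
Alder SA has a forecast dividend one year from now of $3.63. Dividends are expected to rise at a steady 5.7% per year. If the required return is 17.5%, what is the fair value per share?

$30.76

Gordon growth model: P₀ = D₁/(r − g), with D₁ = 3.63 given directly.
P₀ = 3.6300 / (0.175 − 0.057) = 3.6300 / 0.118 = 30.7627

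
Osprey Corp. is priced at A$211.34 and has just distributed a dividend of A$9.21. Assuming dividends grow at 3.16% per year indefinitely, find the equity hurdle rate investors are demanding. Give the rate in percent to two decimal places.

Rearranging the constant-growth DDM: r = D₁/P₀ + g.
D₁ = 9.21 × (1 + 0.0316) = 9.5010.
r = 9.5010 / 211.34 + 0.0316 = 0.04496 + 0.0316 = 0.07656

7.66%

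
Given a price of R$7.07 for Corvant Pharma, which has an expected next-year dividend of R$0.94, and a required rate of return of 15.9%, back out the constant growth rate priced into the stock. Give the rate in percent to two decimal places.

From P₀ = D₁/(r − g), the implied growth is g = r − D₁/P₀.
g = 0.159 − 0.94/7.07 = 0.159 − 0.13296 = 0.02604

2.60%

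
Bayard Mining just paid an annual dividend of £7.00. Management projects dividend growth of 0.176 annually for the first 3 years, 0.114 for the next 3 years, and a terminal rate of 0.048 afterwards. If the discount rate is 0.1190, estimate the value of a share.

£165.70

Three-stage DDM. Project D₁…D_6; terminal Gordon value at t=6 with g = 0.048; discount at r = 0.119.
D_1 = 8.2320
D_2 = 9.6808
D_3 = 11.3847
D_4 = 12.6825
D_5 = 14.1283
D_6 = 15.7389
TV_6 = 16.4944/(0.119−0.048) = 232.3157
P₀ = Σ Dₜ/(1+r)ᵗ + TV_6/(1+r)^6 = 165.7020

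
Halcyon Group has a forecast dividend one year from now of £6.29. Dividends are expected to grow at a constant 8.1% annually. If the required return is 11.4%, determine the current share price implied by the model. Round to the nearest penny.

£190.61

Gordon growth model: P₀ = D₁/(r − g), with D₁ = 6.29 given directly.
P₀ = 6.2900 / (0.114 − 0.081) = 6.2900 / 0.033 = 190.6061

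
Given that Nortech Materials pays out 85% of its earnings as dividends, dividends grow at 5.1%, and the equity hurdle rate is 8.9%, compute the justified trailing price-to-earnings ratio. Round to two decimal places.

Justified trailing P/E = b(1+g)/(r−g) = 0.85×(1+0.051)/(0.089−0.051) = 23.5092

23.51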